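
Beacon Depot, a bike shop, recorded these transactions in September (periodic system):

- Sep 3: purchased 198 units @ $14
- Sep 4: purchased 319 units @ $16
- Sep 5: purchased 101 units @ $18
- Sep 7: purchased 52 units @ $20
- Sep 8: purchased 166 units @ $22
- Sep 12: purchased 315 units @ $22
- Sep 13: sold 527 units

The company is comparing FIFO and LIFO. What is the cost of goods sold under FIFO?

FIFO COGS: 198 @ $14 + 319 @ $16 + 10 @ $18 = $8,056
LIFO COGS: 315 @ $22 + 166 @ $22 + 46 @ $20 = $11,502

COGS = $8,056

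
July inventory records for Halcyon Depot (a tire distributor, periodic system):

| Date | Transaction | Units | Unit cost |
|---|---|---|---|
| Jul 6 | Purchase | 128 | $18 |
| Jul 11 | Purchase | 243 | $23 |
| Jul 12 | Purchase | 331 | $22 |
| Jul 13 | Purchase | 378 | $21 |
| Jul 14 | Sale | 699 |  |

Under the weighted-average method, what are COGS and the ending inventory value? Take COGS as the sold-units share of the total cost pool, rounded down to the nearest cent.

Jul 14, sell 699: 699/1080 × $23,113.00 → $14,959.24
Ending inventory (cost pool remaining) = $8,153.76
Check: goods available $23,113.00 = COGS $14,959.24 + ending $8,153.76

COGS = $14,959.24; ending inventory = $8,153.76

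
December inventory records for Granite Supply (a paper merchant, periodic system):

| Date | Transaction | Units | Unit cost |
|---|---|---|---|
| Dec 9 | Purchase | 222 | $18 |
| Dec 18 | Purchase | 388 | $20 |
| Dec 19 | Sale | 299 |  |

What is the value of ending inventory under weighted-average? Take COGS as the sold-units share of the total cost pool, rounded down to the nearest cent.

Dec 19, sell 299: 299/610 × $11,756.00 → $5,762.36
Ending inventory (cost pool remaining) = $5,993.64
Check: goods available $11,756.00 = COGS $5,762.36 + ending $5,993.64

Ending inventory = $5,993.64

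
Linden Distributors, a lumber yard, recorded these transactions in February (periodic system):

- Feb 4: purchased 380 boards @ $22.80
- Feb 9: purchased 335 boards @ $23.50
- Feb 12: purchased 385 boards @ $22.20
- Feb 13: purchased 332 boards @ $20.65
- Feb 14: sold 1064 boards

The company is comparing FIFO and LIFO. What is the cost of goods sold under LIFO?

COGS = $23,548.90

FIFO COGS: 380 @ $22.80 + 335 @ $23.50 + 349 @ $22.20 = $24,284.30
LIFO COGS: 332 @ $20.65 + 385 @ $22.20 + 335 @ $23.50 + 12 @ $22.80 = $23,548.90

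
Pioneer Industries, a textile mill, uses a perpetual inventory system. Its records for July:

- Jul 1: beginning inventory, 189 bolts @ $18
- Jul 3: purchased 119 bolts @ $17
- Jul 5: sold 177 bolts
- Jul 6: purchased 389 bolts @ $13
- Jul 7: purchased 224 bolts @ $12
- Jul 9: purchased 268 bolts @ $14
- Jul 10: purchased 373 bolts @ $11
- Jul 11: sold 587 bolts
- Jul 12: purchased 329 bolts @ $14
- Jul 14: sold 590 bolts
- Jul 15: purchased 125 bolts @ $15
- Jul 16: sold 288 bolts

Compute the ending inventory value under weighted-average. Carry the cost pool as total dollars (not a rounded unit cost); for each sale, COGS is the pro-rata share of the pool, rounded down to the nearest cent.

Ending inventory = $5,076.67

After Jul 1: 189 on hand, pool $3,402.00 (≈ $18.0000 each)
After Jul 3: 308 on hand, pool $5,425.00 (≈ $17.6136 each)
Jul 5, sell 177: 177/308 × $5,425.00 → $3,117.61
After Jul 6: 520 on hand, pool $7,364.39 (≈ $14.1623 each)
After Jul 7: 744 on hand, pool $10,052.39 (≈ $13.5113 each)
After Jul 9: 1012 on hand, pool $13,804.39 (≈ $13.6407 each)
After Jul 10: 1385 on hand, pool $17,907.39 (≈ $12.9295 each)
Jul 11, sell 587: 587/1385 × $17,907.39 → $7,589.63
After Jul 12: 1127 on hand, pool $14,923.76 (≈ $13.2420 each)
Jul 14, sell 590: 590/1127 × $14,923.76 → $7,812.79
After Jul 15: 662 on hand, pool $8,985.97 (≈ $13.5740 each)
Jul 16, sell 288: 288/662 × $8,985.97 → $3,909.30
Total COGS = $3,117.61 + $7,589.63 + $7,812.79 + $3,909.30 = $22,429.33
Ending inventory (cost pool remaining) = $5,076.67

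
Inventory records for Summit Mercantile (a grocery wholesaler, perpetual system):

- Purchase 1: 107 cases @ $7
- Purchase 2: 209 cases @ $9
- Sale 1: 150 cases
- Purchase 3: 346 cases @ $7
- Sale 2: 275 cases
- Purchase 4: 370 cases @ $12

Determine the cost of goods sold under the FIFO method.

COGS = $3,393

Sale 1 (150) [FIFO — oldest first]: 107 @ $7 + 43 @ $9 = $1,136
Sale 2 (275) [FIFO — oldest first]: 166 @ $9 + 109 @ $7 = $2,257
Total COGS = $1,136 + $2,257 = $3,393
Ending inventory: 237 @ $7 + 370 @ $12 = $6,099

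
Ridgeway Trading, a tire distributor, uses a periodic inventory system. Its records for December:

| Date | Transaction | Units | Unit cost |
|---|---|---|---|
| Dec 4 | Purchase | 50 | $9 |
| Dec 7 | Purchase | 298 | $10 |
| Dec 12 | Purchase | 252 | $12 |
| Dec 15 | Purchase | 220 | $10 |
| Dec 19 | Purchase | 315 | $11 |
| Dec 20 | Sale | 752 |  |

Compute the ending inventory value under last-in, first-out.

Ending inventory = $3,850

Dec 20, 752 sold [LIFO — newest first]: 315 @ $11 + 220 @ $10 + 217 @ $12 = $8,269
Ending inventory: 50 @ $9 + 298 @ $10 + 35 @ $12 = $3,850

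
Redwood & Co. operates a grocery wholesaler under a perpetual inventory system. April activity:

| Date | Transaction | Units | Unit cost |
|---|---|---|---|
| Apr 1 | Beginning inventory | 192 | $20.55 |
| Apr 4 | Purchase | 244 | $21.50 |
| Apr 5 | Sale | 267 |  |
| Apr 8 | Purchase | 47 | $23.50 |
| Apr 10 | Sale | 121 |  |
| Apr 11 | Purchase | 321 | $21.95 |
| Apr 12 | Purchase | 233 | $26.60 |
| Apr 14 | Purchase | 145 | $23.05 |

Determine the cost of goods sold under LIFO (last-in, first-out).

Apr 5, 267 sold [LIFO — newest first]: 244 @ $21.50 + 23 @ $20.55 = $5,718.65
Apr 10, 121 sold [LIFO — newest first]: 47 @ $23.50 + 74 @ $20.55 = $2,625.20
Total COGS = $5,718.65 + $2,625.20 = $8,343.85
Ending inventory: 95 @ $20.55 + 321 @ $21.95 + 233 @ $26.60 + 145 @ $23.05 = $18,538.25

COGS = $8,343.85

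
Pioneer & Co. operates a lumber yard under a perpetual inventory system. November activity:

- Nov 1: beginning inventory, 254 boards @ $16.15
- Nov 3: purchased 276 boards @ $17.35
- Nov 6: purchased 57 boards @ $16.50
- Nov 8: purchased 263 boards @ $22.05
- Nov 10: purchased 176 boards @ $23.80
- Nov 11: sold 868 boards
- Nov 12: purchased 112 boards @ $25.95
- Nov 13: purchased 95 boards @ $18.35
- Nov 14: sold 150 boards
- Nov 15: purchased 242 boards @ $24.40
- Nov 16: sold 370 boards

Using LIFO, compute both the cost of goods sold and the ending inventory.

COGS = $28,968.55; ending inventory = $1,405.05

Nov 11, 868 sold [LIFO — newest first]: 176 @ $23.80 + 263 @ $22.05 + 57 @ $16.50 + 276 @ $17.35 + 96 @ $16.15 = $17,267.45
Nov 14, 150 sold [LIFO — newest first]: 95 @ $18.35 + 55 @ $25.95 = $3,170.50
Nov 16, 370 sold [LIFO — newest first]: 242 @ $24.40 + 57 @ $25.95 + 71 @ $16.15 = $8,530.60
Total COGS = $17,267.45 + $3,170.50 + $8,530.60 = $28,968.55
Ending inventory: 87 @ $16.15 = $1,405.05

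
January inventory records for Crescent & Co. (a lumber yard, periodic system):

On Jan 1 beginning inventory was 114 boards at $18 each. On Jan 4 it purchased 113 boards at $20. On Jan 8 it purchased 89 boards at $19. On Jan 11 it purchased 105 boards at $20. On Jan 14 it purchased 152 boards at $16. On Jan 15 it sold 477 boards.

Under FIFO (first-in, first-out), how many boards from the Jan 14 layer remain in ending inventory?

96

Jan 15, 477 sold [FIFO — oldest first]: 114 @ $18 + 113 @ $20 + 89 @ $19 + 105 @ $20 + 56 @ $16 = $8,999
Ending inventory: 96 @ $16 = $1,536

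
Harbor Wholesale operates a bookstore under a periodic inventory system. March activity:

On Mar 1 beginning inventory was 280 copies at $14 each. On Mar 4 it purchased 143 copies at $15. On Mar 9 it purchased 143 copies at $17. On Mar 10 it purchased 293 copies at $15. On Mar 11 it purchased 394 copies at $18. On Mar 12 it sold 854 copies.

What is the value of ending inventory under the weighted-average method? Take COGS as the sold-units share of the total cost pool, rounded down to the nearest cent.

Ending inventory = $6,363.31

Mar 12, sell 854: 854/1253 × $19,983.00 → $13,619.69
Ending inventory (cost pool remaining) = $6,363.31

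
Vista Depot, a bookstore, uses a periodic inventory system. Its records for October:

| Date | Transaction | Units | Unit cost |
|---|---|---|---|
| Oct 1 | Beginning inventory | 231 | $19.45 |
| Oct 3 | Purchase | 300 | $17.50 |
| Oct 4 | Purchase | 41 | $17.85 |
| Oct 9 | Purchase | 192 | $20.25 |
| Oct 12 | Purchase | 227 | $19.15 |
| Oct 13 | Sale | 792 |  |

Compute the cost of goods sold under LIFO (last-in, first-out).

COGS = $14,839.30

Oct 13, 792 sold [LIFO — newest first]: 227 @ $19.15 + 192 @ $20.25 + 41 @ $17.85 + 300 @ $17.50 + 32 @ $19.45 = $14,839.30
Ending inventory: 199 @ $19.45 = $3,870.55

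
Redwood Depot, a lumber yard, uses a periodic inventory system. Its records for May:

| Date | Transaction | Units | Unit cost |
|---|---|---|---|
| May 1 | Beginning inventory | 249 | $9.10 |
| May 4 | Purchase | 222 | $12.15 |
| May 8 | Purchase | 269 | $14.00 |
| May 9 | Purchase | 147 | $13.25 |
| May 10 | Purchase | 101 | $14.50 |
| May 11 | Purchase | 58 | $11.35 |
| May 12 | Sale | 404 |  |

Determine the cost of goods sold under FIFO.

COGS = $4,149.15

May 12, 404 sold [FIFO — oldest first]: 249 @ $9.10 + 155 @ $12.15 = $4,149.15
Ending inventory: 67 @ $12.15 + 269 @ $14.00 + 147 @ $13.25 + 101 @ $14.50 + 58 @ $11.35 = $8,650.60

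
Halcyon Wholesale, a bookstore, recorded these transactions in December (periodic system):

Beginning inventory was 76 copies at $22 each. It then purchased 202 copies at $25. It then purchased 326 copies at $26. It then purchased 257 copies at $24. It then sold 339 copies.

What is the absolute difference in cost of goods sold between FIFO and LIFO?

$8

FIFO COGS: 76 @ $22 + 202 @ $25 + 61 @ $26 = $8,308
LIFO COGS: 257 @ $24 + 82 @ $26 = $8,300
Difference = |$8,308 − $8,300| = $8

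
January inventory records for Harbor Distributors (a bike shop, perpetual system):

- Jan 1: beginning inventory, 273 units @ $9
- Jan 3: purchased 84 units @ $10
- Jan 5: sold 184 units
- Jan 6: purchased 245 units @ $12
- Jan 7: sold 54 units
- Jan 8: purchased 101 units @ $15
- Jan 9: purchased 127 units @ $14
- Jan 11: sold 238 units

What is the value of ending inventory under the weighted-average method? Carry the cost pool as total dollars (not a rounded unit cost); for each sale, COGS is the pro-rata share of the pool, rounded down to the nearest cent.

Ending inventory = $4,332.02

After Jan 1: 273 on hand, pool $2,457.00 (≈ $9.0000 each)
After Jan 3: 357 on hand, pool $3,297.00 (≈ $9.2353 each)
Jan 5, sell 184: 184/357 × $3,297.00 → $1,699.29
After Jan 6: 418 on hand, pool $4,537.71 (≈ $10.8558 each)
Jan 7, sell 54: 54/418 × $4,537.71 → $586.21
After Jan 8: 465 on hand, pool $5,466.50 (≈ $11.7559 each)
After Jan 9: 592 on hand, pool $7,244.50 (≈ $12.2373 each)
Jan 11, sell 238: 238/592 × $7,244.50 → $2,912.48
Total COGS = $1,699.29 + $586.21 + $2,912.48 = $5,197.98
Ending inventory (cost pool remaining) = $4,332.02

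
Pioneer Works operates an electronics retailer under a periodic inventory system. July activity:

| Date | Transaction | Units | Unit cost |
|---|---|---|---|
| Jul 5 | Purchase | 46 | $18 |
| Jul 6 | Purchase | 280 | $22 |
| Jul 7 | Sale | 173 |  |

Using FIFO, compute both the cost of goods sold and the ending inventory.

COGS = $3,622; ending inventory = $3,366

Jul 7, 173 sold [FIFO — oldest first]: 46 @ $18 + 127 @ $22 = $3,622
Ending inventory: 153 @ $22 = $3,366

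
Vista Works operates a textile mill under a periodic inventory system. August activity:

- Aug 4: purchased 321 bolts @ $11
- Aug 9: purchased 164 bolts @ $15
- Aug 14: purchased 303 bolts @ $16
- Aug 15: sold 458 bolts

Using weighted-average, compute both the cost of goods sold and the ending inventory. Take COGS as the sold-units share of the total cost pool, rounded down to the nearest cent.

COGS = $6,299.82; ending inventory = $4,539.18

Aug 15, sell 458: 458/788 × $10,839.00 → $6,299.82
Ending inventory (cost pool remaining) = $4,539.18
Check: goods available $10,839.00 = COGS $6,299.82 + ending $4,539.18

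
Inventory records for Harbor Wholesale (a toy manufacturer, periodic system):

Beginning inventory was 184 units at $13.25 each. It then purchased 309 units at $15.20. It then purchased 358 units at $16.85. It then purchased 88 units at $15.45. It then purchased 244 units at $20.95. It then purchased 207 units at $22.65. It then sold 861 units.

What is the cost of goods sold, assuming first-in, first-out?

Sale 1 (861) [FIFO — oldest first]: 184 @ $13.25 + 309 @ $15.20 + 358 @ $16.85 + 10 @ $15.45 = $13,321.60
Ending inventory: 78 @ $15.45 + 244 @ $20.95 + 207 @ $22.65 = $11,005.45
Check: goods available $24,327.05 = COGS $13,321.60 + ending $11,005.45

COGS = $13,321.60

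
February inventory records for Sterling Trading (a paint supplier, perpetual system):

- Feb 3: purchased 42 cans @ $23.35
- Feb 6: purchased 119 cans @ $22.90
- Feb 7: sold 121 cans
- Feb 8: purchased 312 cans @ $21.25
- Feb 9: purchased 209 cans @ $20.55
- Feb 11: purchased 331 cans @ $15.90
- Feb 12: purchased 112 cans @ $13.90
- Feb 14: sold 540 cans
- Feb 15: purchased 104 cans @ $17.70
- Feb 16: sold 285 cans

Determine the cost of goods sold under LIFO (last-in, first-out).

COGS = $17,193.50

Feb 7, 121 sold [LIFO — newest first]: 119 @ $22.90 + 2 @ $23.35 = $2,771.80
Feb 14, 540 sold [LIFO — newest first]: 112 @ $13.90 + 331 @ $15.90 + 97 @ $20.55 = $8,813.05
Feb 16, 285 sold [LIFO — newest first]: 104 @ $17.70 + 112 @ $20.55 + 69 @ $21.25 = $5,608.65
Total COGS = $2,771.80 + $8,813.05 + $5,608.65 = $17,193.50
Ending inventory: 40 @ $23.35 + 243 @ $21.25 = $6,097.75
Check: goods available $23,291.25 = COGS $17,193.50 + ending $6,097.75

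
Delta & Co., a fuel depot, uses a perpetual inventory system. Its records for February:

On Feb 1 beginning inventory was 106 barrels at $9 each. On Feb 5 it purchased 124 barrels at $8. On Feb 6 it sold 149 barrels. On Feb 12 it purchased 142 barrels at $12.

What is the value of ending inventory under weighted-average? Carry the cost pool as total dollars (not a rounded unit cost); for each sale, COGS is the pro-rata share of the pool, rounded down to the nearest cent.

After Feb 1: 106 on hand, pool $954.00 (≈ $9.0000 each)
After Feb 5: 230 on hand, pool $1,946.00 (≈ $8.4609 each)
Feb 6, sell 149: 149/230 × $1,946.00 → $1,260.66
After Feb 12: 223 on hand, pool $2,389.34 (≈ $10.7145 each)
Ending inventory (cost pool remaining) = $2,389.34
Check: goods available $3,650.00 = COGS $1,260.66 + ending $2,389.34

Ending inventory = $2,389.34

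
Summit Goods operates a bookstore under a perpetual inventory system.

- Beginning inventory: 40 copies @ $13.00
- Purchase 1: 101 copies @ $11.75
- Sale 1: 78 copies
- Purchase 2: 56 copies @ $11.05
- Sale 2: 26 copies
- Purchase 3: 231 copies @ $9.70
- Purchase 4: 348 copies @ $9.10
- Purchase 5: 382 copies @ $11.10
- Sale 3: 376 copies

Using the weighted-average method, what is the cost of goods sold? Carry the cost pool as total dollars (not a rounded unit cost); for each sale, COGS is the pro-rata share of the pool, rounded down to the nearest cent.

COGS = $5,072.77

After Beginning: 40 on hand, pool $520.00 (≈ $13.0000 each)
After Purchase 1: 141 on hand, pool $1,706.75 (≈ $12.1046 each)
Sale 1, sell 78: 78/141 × $1,706.75 → $944.15
After Purchase 2: 119 on hand, pool $1,381.40 (≈ $11.6084 each)
Sale 2, sell 26: 26/119 × $1,381.40 → $301.81
After Purchase 3: 324 on hand, pool $3,320.29 (≈ $10.2478 each)
After Purchase 4: 672 on hand, pool $6,487.09 (≈ $9.6534 each)
After Purchase 5: 1054 on hand, pool $10,727.29 (≈ $10.1777 each)
Sale 3, sell 376: 376/1054 × $10,727.29 → $3,826.81
Total COGS = $944.15 + $301.81 + $3,826.81 = $5,072.77
Ending inventory (cost pool remaining) = $6,900.48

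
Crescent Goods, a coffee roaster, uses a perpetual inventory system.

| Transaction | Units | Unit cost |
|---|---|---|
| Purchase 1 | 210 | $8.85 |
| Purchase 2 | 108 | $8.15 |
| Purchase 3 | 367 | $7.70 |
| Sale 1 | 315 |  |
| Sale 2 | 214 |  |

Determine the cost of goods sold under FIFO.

COGS = $4,363.40

Sale 1 (315) [FIFO — oldest first]: 210 @ $8.85 + 105 @ $8.15 = $2,714.25
Sale 2 (214) [FIFO — oldest first]: 3 @ $8.15 + 211 @ $7.70 = $1,649.15
Total COGS = $2,714.25 + $1,649.15 = $4,363.40
Ending inventory: 156 @ $7.70 = $1,201.20
Check: goods available $5,564.60 = COGS $4,363.40 + ending $1,201.20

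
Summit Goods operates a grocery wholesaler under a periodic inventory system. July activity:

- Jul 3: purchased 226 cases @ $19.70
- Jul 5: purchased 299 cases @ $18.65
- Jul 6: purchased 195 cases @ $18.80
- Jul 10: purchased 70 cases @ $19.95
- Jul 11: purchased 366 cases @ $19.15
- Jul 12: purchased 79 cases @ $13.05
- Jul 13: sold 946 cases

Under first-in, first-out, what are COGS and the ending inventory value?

COGS = $18,078.45; ending inventory = $5,052.45

Jul 13, 946 sold [FIFO — oldest first]: 226 @ $19.70 + 299 @ $18.65 + 195 @ $18.80 + 70 @ $19.95 + 156 @ $19.15 = $18,078.45
Ending inventory: 210 @ $19.15 + 79 @ $13.05 = $5,052.45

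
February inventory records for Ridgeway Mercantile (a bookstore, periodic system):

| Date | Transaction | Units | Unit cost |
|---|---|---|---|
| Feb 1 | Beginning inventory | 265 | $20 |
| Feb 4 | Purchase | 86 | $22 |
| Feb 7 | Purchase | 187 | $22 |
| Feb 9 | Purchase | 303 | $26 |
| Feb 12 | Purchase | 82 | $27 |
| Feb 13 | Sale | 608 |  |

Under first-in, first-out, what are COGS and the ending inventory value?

COGS = $13,126; ending inventory = $8,272

Feb 13, 608 sold [FIFO — oldest first]: 265 @ $20 + 86 @ $22 + 187 @ $22 + 70 @ $26 = $13,126
Ending inventory: 233 @ $26 + 82 @ $27 = $8,272
Check: goods available $21,398 = COGS $13,126 + ending $8,272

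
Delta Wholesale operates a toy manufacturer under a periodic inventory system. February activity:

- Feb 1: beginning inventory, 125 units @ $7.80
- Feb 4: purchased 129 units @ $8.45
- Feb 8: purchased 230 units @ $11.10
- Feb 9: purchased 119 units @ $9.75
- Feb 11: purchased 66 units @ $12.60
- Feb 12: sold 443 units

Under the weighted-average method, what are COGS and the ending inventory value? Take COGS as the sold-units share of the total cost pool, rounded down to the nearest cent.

COGS = $4,376.95; ending inventory = $2,232.95

Feb 12, sell 443: 443/669 × $6,609.90 → $4,376.95
Ending inventory (cost pool remaining) = $2,232.95
Check: goods available $6,609.90 = COGS $4,376.95 + ending $2,232.95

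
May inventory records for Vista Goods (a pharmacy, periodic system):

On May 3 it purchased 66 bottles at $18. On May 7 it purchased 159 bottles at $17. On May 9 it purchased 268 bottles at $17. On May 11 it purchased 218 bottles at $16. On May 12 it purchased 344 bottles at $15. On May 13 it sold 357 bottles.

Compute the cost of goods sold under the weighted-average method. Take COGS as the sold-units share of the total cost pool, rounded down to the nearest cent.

COGS = $5,784.75

May 13, sell 357: 357/1055 × $17,095.00 → $5,784.75
Ending inventory (cost pool remaining) = $11,310.25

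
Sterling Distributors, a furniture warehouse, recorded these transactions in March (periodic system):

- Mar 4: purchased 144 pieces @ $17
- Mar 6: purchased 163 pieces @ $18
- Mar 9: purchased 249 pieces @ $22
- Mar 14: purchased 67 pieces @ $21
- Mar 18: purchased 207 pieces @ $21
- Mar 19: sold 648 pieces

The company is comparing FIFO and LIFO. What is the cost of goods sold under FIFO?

FIFO COGS: 144 @ $17 + 163 @ $18 + 249 @ $22 + 67 @ $21 + 25 @ $21 = $12,792
LIFO COGS: 207 @ $21 + 67 @ $21 + 249 @ $22 + 125 @ $18 = $13,482

COGS = $12,792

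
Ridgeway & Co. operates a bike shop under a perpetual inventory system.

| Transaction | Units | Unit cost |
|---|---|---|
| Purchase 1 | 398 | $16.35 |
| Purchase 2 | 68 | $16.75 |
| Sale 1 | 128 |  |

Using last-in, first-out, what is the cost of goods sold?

COGS = $2,120.00

Sale 1 (128) [LIFO — newest first]: 68 @ $16.75 + 60 @ $16.35 = $2,120.00
Ending inventory: 338 @ $16.35 = $5,526.30
Check: goods available $7,646.30 = COGS $2,120.00 + ending $5,526.30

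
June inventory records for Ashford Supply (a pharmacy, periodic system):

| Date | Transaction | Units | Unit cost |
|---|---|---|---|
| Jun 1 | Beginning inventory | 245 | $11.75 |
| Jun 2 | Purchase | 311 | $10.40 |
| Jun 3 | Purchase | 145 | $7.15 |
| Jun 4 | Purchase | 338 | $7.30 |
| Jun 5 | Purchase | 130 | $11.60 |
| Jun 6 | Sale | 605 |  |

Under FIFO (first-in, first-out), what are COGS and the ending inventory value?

Jun 6, 605 sold [FIFO — oldest first]: 245 @ $11.75 + 311 @ $10.40 + 49 @ $7.15 = $6,463.50
Ending inventory: 96 @ $7.15 + 338 @ $7.30 + 130 @ $11.60 = $4,661.80
Check: goods available $11,125.30 = COGS $6,463.50 + ending $4,661.80

COGS = $6,463.50; ending inventory = $4,661.80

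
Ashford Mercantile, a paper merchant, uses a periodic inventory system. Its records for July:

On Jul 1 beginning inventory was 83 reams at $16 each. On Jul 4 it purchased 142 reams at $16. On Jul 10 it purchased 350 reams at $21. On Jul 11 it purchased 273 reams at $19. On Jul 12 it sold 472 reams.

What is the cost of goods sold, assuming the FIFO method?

Jul 12, 472 sold [FIFO — oldest first]: 83 @ $16 + 142 @ $16 + 247 @ $21 = $8,787
Ending inventory: 103 @ $21 + 273 @ $19 = $7,350

COGS = $8,787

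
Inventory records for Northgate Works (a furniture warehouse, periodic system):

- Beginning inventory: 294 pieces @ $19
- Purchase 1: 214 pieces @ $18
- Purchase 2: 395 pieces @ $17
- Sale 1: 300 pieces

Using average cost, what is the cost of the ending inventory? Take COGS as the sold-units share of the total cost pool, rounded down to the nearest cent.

Ending inventory = $10,786.56

Sale 1, sell 300: 300/903 × $16,153.00 → $5,366.44
Ending inventory (cost pool remaining) = $10,786.56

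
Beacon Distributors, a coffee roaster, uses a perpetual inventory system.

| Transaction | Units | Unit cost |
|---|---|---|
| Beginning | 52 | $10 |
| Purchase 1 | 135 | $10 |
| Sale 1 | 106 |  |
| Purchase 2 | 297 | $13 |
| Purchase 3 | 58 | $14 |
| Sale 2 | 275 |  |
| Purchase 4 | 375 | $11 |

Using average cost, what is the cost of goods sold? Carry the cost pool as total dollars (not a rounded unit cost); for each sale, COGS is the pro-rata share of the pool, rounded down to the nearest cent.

After Beginning: 52 on hand, pool $520.00 (≈ $10.0000 each)
After Purchase 1: 187 on hand, pool $1,870.00 (≈ $10.0000 each)
Sale 1, sell 106: 106/187 × $1,870.00 → $1,060.00
After Purchase 2: 378 on hand, pool $4,671.00 (≈ $12.3571 each)
After Purchase 3: 436 on hand, pool $5,483.00 (≈ $12.5757 each)
Sale 2, sell 275: 275/436 × $5,483.00 → $3,458.31
After Purchase 4: 536 on hand, pool $6,149.69 (≈ $11.4733 each)
Total COGS = $1,060.00 + $3,458.31 = $4,518.31
Ending inventory (cost pool remaining) = $6,149.69

COGS = $4,518.31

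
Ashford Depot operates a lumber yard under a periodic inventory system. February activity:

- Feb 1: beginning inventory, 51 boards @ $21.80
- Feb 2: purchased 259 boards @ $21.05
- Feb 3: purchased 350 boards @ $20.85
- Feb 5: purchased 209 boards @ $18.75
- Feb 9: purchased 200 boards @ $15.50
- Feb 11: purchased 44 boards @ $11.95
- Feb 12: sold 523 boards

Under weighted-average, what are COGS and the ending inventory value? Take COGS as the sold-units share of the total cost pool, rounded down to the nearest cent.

COGS = $10,058.61; ending inventory = $11,347.19

Feb 12, sell 523: 523/1113 × $21,405.80 → $10,058.61
Ending inventory (cost pool remaining) = $11,347.19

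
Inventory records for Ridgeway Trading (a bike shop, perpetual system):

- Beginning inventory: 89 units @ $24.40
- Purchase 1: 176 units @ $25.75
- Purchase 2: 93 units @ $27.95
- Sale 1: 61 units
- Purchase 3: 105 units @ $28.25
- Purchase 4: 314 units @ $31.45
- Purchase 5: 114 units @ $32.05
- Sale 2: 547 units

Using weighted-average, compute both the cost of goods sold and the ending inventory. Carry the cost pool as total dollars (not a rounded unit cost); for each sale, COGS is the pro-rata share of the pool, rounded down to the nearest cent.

COGS = $17,542.41; ending inventory = $8,255.79

After Beginning: 89 on hand, pool $2,171.60 (≈ $24.4000 each)
After Purchase 1: 265 on hand, pool $6,703.60 (≈ $25.2966 each)
After Purchase 2: 358 on hand, pool $9,302.95 (≈ $25.9859 each)
Sale 1, sell 61: 61/358 × $9,302.95 → $1,585.13
After Purchase 3: 402 on hand, pool $10,684.07 (≈ $26.5773 each)
After Purchase 4: 716 on hand, pool $20,559.37 (≈ $28.7142 each)
After Purchase 5: 830 on hand, pool $24,213.07 (≈ $29.1724 each)
Sale 2, sell 547: 547/830 × $24,213.07 → $15,957.28
Total COGS = $1,585.13 + $15,957.28 = $17,542.41
Ending inventory (cost pool remaining) = $8,255.79
Check: goods available $25,798.20 = COGS $17,542.41 + ending $8,255.79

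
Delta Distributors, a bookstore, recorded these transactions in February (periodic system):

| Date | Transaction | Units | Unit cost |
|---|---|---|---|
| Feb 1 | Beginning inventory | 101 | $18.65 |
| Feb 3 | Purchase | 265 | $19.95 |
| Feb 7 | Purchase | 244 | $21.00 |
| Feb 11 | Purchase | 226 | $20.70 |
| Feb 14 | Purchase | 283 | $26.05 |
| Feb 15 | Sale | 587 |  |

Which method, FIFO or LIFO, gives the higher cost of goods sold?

LIFO

FIFO COGS: 101 @ $18.65 + 265 @ $19.95 + 221 @ $21.00 = $11,811.40
LIFO COGS: 283 @ $26.05 + 226 @ $20.70 + 78 @ $21.00 = $13,688.35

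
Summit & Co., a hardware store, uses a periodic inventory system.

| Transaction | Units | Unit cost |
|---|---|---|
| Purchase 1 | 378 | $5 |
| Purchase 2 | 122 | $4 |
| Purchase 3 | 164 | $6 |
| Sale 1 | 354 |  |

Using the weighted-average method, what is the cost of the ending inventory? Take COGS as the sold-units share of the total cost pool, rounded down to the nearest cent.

Ending inventory = $1,569.61

Sale 1, sell 354: 354/664 × $3,362.00 → $1,792.39
Ending inventory (cost pool remaining) = $1,569.61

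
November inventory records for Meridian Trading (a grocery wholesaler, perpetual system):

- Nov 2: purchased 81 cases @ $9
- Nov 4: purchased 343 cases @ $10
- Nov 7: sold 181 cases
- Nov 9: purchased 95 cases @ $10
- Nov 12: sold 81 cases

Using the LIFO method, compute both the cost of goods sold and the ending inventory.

Nov 7, 181 sold [LIFO — newest first]: 181 @ $10 = $1,810
Nov 12, 81 sold [LIFO — newest first]: 81 @ $10 = $810
Total COGS = $1,810 + $810 = $2,620
Ending inventory: 81 @ $9 + 162 @ $10 + 14 @ $10 = $2,489

COGS = $2,620; ending inventory = $2,489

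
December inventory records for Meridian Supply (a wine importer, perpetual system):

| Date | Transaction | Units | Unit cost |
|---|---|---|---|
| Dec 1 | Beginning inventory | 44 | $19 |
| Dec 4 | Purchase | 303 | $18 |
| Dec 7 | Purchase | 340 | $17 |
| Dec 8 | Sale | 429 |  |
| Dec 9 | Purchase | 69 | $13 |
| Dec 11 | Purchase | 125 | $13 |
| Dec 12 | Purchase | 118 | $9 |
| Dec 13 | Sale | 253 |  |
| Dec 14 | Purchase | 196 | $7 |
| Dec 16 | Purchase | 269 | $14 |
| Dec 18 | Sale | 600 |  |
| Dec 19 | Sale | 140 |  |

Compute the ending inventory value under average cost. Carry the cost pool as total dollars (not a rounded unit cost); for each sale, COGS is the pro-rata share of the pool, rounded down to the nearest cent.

Ending inventory = $518.40

After Dec 1: 44 on hand, pool $836.00 (≈ $19.0000 each)
After Dec 4: 347 on hand, pool $6,290.00 (≈ $18.1268 each)
After Dec 7: 687 on hand, pool $12,070.00 (≈ $17.5691 each)
Dec 8, sell 429: 429/687 × $12,070.00 → $7,537.16
After Dec 9: 327 on hand, pool $5,429.84 (≈ $16.6050 each)
After Dec 11: 452 on hand, pool $7,054.84 (≈ $15.6081 each)
After Dec 12: 570 on hand, pool $8,116.84 (≈ $14.2401 each)
Dec 13, sell 253: 253/570 × $8,116.84 → $3,602.73
After Dec 14: 513 on hand, pool $5,886.11 (≈ $11.4739 each)
After Dec 16: 782 on hand, pool $9,652.11 (≈ $12.3429 each)
Dec 18, sell 600: 600/782 × $9,652.11 → $7,405.71
Dec 19, sell 140: 140/182 × $2,246.40 → $1,728.00
Total COGS = $7,537.16 + $3,602.73 + $7,405.71 + $1,728.00 = $20,273.60
Ending inventory (cost pool remaining) = $518.40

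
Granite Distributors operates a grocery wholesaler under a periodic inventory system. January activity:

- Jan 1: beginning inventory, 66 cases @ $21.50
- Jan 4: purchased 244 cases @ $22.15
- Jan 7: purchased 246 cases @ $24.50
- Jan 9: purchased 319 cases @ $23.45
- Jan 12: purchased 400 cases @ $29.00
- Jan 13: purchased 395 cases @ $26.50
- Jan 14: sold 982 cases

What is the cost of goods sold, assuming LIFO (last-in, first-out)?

Jan 14, 982 sold [LIFO — newest first]: 395 @ $26.50 + 400 @ $29.00 + 187 @ $23.45 = $26,452.65
Ending inventory: 66 @ $21.50 + 244 @ $22.15 + 246 @ $24.50 + 132 @ $23.45 = $15,946.00
Check: goods available $42,398.65 = COGS $26,452.65 + ending $15,946.00

COGS = $26,452.65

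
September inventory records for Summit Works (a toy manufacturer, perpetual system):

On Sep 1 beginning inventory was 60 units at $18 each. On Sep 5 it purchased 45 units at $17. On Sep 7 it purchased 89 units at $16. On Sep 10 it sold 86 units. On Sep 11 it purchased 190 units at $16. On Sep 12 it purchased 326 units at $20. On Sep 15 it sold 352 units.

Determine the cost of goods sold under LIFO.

COGS = $8,312

Sep 10, 86 sold [LIFO — newest first]: 86 @ $16 = $1,376
Sep 15, 352 sold [LIFO — newest first]: 326 @ $20 + 26 @ $16 = $6,936
Total COGS = $1,376 + $6,936 = $8,312
Ending inventory: 60 @ $18 + 45 @ $17 + 3 @ $16 + 164 @ $16 = $4,517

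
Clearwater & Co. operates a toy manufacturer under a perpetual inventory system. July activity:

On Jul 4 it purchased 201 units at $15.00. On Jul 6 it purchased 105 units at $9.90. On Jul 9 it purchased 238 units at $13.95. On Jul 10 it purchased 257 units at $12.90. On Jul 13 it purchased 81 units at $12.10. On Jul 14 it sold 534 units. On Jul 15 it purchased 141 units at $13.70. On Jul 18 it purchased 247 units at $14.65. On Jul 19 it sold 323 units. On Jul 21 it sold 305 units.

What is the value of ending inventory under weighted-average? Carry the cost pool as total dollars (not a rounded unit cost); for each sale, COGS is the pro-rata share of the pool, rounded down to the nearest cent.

After Jul 4: 201 on hand, pool $3,015.00 (≈ $15.0000 each)
After Jul 6: 306 on hand, pool $4,054.50 (≈ $13.2500 each)
After Jul 9: 544 on hand, pool $7,374.60 (≈ $13.5563 each)
After Jul 10: 801 on hand, pool $10,689.90 (≈ $13.3457 each)
After Jul 13: 882 on hand, pool $11,670.00 (≈ $13.2313 each)
Jul 14, sell 534: 534/882 × $11,670.00 → $7,065.51
After Jul 15: 489 on hand, pool $6,536.19 (≈ $13.3664 each)
After Jul 18: 736 on hand, pool $10,154.74 (≈ $13.7972 each)
Jul 19, sell 323: 323/736 × $10,154.74 → $4,456.49
Jul 21, sell 305: 305/413 × $5,698.25 → $4,208.15
Total COGS = $7,065.51 + $4,456.49 + $4,208.15 = $15,730.15
Ending inventory (cost pool remaining) = $1,490.10

Ending inventory = $1,490.10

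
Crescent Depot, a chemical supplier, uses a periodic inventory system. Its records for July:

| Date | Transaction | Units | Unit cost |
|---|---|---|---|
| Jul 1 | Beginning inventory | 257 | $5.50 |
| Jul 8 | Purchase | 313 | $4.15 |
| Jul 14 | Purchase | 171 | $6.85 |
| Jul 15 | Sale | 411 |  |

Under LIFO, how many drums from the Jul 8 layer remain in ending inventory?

73

Jul 15, 411 sold [LIFO — newest first]: 171 @ $6.85 + 240 @ $4.15 = $2,167.35
Ending inventory: 257 @ $5.50 + 73 @ $4.15 = $1,716.45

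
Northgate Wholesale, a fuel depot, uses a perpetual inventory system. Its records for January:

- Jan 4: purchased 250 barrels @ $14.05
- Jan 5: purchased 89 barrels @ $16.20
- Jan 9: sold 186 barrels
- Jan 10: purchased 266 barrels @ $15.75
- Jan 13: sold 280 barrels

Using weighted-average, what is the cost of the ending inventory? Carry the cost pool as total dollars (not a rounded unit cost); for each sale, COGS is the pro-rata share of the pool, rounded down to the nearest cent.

After Jan 4: 250 on hand, pool $3,512.50 (≈ $14.0500 each)
After Jan 5: 339 on hand, pool $4,954.30 (≈ $14.6145 each)
Jan 9, sell 186: 186/339 × $4,954.30 → $2,718.28
After Jan 10: 419 on hand, pool $6,425.52 (≈ $15.3354 each)
Jan 13, sell 280: 280/419 × $6,425.52 → $4,293.90
Total COGS = $2,718.28 + $4,293.90 = $7,012.18
Ending inventory (cost pool remaining) = $2,131.62
Check: goods available $9,143.80 = COGS $7,012.18 + ending $2,131.62

Ending inventory = $2,131.62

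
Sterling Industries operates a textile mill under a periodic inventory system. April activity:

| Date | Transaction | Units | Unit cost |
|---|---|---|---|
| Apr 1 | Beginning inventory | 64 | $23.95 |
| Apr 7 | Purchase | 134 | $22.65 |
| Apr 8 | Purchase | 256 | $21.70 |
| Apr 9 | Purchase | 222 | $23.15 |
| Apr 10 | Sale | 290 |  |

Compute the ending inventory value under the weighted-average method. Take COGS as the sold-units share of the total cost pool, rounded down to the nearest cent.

Apr 10, sell 290: 290/676 × $15,262.40 → $6,547.47
Ending inventory (cost pool remaining) = $8,714.93

Ending inventory = $8,714.93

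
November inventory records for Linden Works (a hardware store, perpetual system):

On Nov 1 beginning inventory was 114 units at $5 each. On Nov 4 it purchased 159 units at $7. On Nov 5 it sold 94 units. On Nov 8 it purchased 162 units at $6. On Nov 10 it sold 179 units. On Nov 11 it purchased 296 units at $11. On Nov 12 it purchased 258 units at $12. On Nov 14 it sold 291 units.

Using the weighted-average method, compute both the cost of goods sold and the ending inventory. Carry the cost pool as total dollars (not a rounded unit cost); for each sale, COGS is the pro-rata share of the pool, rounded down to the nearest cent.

COGS = $4,651.33; ending inventory = $4,355.67

After Nov 1: 114 on hand, pool $570.00 (≈ $5.0000 each)
After Nov 4: 273 on hand, pool $1,683.00 (≈ $6.1648 each)
Nov 5, sell 94: 94/273 × $1,683.00 → $579.49
After Nov 8: 341 on hand, pool $2,075.51 (≈ $6.0865 each)
Nov 10, sell 179: 179/341 × $2,075.51 → $1,089.49
After Nov 11: 458 on hand, pool $4,242.02 (≈ $9.2621 each)
After Nov 12: 716 on hand, pool $7,338.02 (≈ $10.2486 each)
Nov 14, sell 291: 291/716 × $7,338.02 → $2,982.35
Total COGS = $579.49 + $1,089.49 + $2,982.35 = $4,651.33
Ending inventory (cost pool remaining) = $4,355.67
Check: goods available $9,007.00 = COGS $4,651.33 + ending $4,355.67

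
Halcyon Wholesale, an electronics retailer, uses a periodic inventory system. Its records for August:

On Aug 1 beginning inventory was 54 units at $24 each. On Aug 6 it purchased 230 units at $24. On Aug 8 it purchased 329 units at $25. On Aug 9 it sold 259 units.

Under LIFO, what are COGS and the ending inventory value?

Aug 9, 259 sold [LIFO — newest first]: 259 @ $25 = $6,475
Ending inventory: 54 @ $24 + 230 @ $24 + 70 @ $25 = $8,566

COGS = $6,475; ending inventory = $8,566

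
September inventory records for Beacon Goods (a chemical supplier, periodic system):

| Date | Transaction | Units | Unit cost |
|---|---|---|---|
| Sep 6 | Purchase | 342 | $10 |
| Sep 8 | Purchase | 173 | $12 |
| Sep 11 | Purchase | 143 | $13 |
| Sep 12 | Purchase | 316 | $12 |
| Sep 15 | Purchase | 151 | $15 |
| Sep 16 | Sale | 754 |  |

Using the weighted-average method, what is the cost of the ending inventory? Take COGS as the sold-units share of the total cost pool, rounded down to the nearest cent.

Ending inventory = $4,422.98

Sep 16, sell 754: 754/1125 × $13,412.00 → $8,989.02
Ending inventory (cost pool remaining) = $4,422.98
Check: goods available $13,412.00 = COGS $8,989.02 + ending $4,422.98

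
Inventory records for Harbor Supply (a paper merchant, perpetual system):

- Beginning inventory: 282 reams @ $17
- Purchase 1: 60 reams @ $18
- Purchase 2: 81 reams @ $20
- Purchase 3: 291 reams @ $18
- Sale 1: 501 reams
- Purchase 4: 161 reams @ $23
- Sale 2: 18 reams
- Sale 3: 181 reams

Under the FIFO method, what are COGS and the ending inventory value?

COGS = $12,480; ending inventory = $3,955

Sale 1 (501) [FIFO — oldest first]: 282 @ $17 + 60 @ $18 + 81 @ $20 + 78 @ $18 = $8,898
Sale 2 (18) [FIFO — oldest first]: 18 @ $18 = $324
Sale 3 (181) [FIFO — oldest first]: 181 @ $18 = $3,258
Total COGS = $8,898 + $324 + $3,258 = $12,480
Ending inventory: 14 @ $18 + 161 @ $23 = $3,955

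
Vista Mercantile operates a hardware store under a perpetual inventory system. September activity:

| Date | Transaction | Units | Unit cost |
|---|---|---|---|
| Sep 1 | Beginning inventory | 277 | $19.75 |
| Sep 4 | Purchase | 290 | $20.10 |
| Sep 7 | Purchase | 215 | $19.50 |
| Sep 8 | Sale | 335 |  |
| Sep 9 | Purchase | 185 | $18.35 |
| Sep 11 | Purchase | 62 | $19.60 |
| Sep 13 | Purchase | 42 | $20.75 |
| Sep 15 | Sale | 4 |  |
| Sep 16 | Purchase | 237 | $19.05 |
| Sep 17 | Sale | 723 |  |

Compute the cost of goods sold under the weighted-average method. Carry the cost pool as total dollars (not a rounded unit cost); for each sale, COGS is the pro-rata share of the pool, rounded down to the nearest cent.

COGS = $20,722.41

After Sep 1: 277 on hand, pool $5,470.75 (≈ $19.7500 each)
After Sep 4: 567 on hand, pool $11,299.75 (≈ $19.9290 each)
After Sep 7: 782 on hand, pool $15,492.25 (≈ $19.8111 each)
Sep 8, sell 335: 335/782 × $15,492.25 → $6,636.70
After Sep 9: 632 on hand, pool $12,250.30 (≈ $19.3834 each)
After Sep 11: 694 on hand, pool $13,465.50 (≈ $19.4027 each)
After Sep 13: 736 on hand, pool $14,337.00 (≈ $19.4796 each)
Sep 15, sell 4: 4/736 × $14,337.00 → $77.91
After Sep 16: 969 on hand, pool $18,773.94 (≈ $19.3746 each)
Sep 17, sell 723: 723/969 × $18,773.94 → $14,007.80
Total COGS = $6,636.70 + $77.91 + $14,007.80 = $20,722.41
Ending inventory (cost pool remaining) = $4,766.14
Check: goods available $25,488.55 = COGS $20,722.41 + ending $4,766.14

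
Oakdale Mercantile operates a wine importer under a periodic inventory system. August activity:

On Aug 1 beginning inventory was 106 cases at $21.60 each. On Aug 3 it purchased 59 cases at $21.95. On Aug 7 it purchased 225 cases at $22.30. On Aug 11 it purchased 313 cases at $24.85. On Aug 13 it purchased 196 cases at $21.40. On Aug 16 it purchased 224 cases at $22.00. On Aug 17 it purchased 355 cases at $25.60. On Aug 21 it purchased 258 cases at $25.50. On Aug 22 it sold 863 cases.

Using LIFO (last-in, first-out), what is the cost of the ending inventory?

Aug 22, 863 sold [LIFO — newest first]: 258 @ $25.50 + 355 @ $25.60 + 224 @ $22.00 + 26 @ $21.40 = $21,151.40
Ending inventory: 106 @ $21.60 + 59 @ $21.95 + 225 @ $22.30 + 313 @ $24.85 + 170 @ $21.40 = $20,018.20

Ending inventory = $20,018.20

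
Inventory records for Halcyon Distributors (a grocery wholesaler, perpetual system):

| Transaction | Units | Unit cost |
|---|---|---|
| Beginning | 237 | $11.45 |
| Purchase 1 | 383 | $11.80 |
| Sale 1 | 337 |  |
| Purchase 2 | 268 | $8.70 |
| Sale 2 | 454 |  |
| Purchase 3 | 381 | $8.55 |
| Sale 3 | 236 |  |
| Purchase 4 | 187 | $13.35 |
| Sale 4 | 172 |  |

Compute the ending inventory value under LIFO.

Ending inventory = $2,550.65

Sale 1 (337) [LIFO — newest first]: 337 @ $11.80 = $3,976.60
Sale 2 (454) [LIFO — newest first]: 268 @ $8.70 + 46 @ $11.80 + 140 @ $11.45 = $4,477.40
Sale 3 (236) [LIFO — newest first]: 236 @ $8.55 = $2,017.80
Sale 4 (172) [LIFO — newest first]: 172 @ $13.35 = $2,296.20
Total COGS = $3,976.60 + $4,477.40 + $2,017.80 + $2,296.20 = $12,768.00
Ending inventory: 97 @ $11.45 + 145 @ $8.55 + 15 @ $13.35 = $2,550.65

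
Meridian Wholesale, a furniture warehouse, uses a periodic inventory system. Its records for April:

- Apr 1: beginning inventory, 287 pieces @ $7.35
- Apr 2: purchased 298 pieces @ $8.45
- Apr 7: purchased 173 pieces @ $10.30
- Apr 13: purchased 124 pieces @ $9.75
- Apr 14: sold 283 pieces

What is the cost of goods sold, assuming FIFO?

Apr 14, 283 sold [FIFO — oldest first]: 283 @ $7.35 = $2,080.05
Ending inventory: 4 @ $7.35 + 298 @ $8.45 + 173 @ $10.30 + 124 @ $9.75 = $5,538.40
Check: goods available $7,618.45 = COGS $2,080.05 + ending $5,538.40

COGS = $2,080.05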